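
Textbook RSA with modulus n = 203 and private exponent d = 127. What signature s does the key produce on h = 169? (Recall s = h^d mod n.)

h^2 ≡ 169^2 = 28561 ≡ 141
h^4 ≡ 141^2 = 19881 ≡ 190
h^8 ≡ 190^2 = 36100 ≡ 169
h^16 ≡ 169^2 = 28561 ≡ 141
h^32 ≡ 141^2 = 19881 ≡ 190
h^64 ≡ 190^2 = 36100 ≡ 169
127 = 64 + 32 + 16 + 8 + 4 + 2 + 1, so h^127 ≡ 169·190·141·169·190·141·169 ≡ 169 (mod 203)

169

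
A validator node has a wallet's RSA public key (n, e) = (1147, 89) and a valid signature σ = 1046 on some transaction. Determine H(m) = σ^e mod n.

σ^2 ≡ 1046^2 = 1094116 ≡ 1025
σ^4 ≡ 1025^2 = 1050625 ≡ 1120
σ^8 ≡ 1120^2 = 1254400 ≡ 729
σ^16 ≡ 729^2 = 531441 ≡ 380
σ^32 ≡ 380^2 = 144400 ≡ 1025
σ^64 ≡ 1025^2 = 1050625 ≡ 1120
89 = 64 + 16 + 8 + 1, so σ^89 ≡ 1120·380·729·1046 ≡ 988 (mod 1147)

988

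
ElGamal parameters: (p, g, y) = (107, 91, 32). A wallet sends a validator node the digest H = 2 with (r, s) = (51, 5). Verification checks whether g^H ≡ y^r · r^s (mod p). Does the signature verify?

verifies

Left side g^H mod p:
91^2 = 8281 ≡ 42
Right side y^r · r^s mod p:
32^2 = 1024 ≡ 61
32^4 ≡ 61^2 = 3721 ≡ 83
32^8 ≡ 83^2 = 6889 ≡ 41
32^16 ≡ 41^2 = 1681 ≡ 76
32^32 ≡ 76^2 = 5776 ≡ 105
51 = 32 + 16 + 2 + 1, so 32^51 ≡ 105·76·61·32 ≡ 7 (mod 107)
51^2 = 2601 ≡ 33
51^4 ≡ 33^2 = 1089 ≡ 19
5 = 4 + 1, so 51^5 ≡ 19·51 ≡ 6 (mod 107)
7·6 = 42 ≡ 42 (mod 107)
42 ≡ 42 (mod 107), so the signature is genuine.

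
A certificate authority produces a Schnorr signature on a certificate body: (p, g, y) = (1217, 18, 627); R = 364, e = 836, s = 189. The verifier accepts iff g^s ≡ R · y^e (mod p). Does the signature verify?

does not verify

g^s mod p:
Squares mod 1217: 18^1≡18, 18^2≡324, 18^4≡314, 18^8≡19, 18^16≡361, 18^32≡102, 18^64≡668, 18^128≡802
189 = 128 + 32 + 16 + 8 + 4 + 1, so 18^189 ≡ 802·102·361·19·314·18 ≡ 379 (mod 1217)
R · y^e mod p:
Squares mod 1217: 627^1≡627, 627^2≡38, 627^4≡227, 627^8≡415, 627^16≡628, 627^32≡76, 627^64≡908, 627^128≡555, 627^256≡124, 627^512≡772
836 = 512 + 256 + 64 + 4, so 627^836 ≡ 772·124·908·227 ≡ 1139 (mod 1217)
364·1139 = 414596 ≡ 816 (mod 1217)
379 ≠ 816; the check fails.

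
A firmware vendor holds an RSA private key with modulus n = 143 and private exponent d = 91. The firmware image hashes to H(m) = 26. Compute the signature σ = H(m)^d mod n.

26

Squares mod 143: (H(m))^1≡26, (H(m))^2≡104, (H(m))^4≡91, (H(m))^8≡130, (H(m))^16≡26, (H(m))^32≡104, (H(m))^64≡91
91 = 64 + 16 + 8 + 2 + 1, so (H(m))^91 ≡ 91·26·130·104·26 ≡ 26 (mod 143)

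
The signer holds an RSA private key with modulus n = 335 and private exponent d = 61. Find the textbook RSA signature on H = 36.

H^2 ≡ 36^2 = 1296 ≡ 291
H^4 ≡ 291^2 = 84681 ≡ 261
H^8 ≡ 261^2 = 68121 ≡ 116
H^16 ≡ 116^2 = 13456 ≡ 56
H^32 ≡ 56^2 = 3136 ≡ 121
61 = 32 + 16 + 8 + 4 + 1, so H^61 ≡ 121·56·116·261·36 ≡ 21 (mod 335)

21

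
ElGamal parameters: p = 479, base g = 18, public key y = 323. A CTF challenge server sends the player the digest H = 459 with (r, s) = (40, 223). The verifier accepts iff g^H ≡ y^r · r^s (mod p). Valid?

yes

Left side g^H mod p:
18^2 = 324
18^4 ≡ 324^2 = 104976 ≡ 75
18^8 ≡ 75^2 = 5625 ≡ 356
18^16 ≡ 356^2 = 126736 ≡ 280
18^32 ≡ 280^2 = 78400 ≡ 323
18^64 ≡ 323^2 = 104329 ≡ 386
18^128 ≡ 386^2 = 148996 ≡ 27
18^256 ≡ 27^2 = 729 ≡ 250
459 = 256 + 128 + 64 + 8 + 2 + 1, so 18^459 ≡ 250·27·386·356·324·18 ≡ 88 (mod 479)
Right side y^r · r^s mod p:
323^2 = 104329 ≡ 386
323^4 ≡ 386^2 = 148996 ≡ 27
323^8 ≡ 27^2 = 729 ≡ 250
323^16 ≡ 250^2 = 62500 ≡ 230
323^32 ≡ 230^2 = 52900 ≡ 210
40 = 32 + 8, so 323^40 ≡ 210·250 ≡ 289 (mod 479)
40^2 = 1600 ≡ 163
40^4 ≡ 163^2 = 26569 ≡ 224
40^8 ≡ 224^2 = 50176 ≡ 360
40^16 ≡ 360^2 = 129600 ≡ 270
40^32 ≡ 270^2 = 72900 ≡ 92
40^64 ≡ 92^2 = 8464 ≡ 321
40^128 ≡ 321^2 = 103041 ≡ 56
223 = 128 + 64 + 16 + 8 + 4 + 2 + 1, so 40^223 ≡ 56·321·270·360·224·163·40 ≡ 55 (mod 479)
289·55 = 15895 ≡ 88 (mod 479)
88 ≡ 88 (mod 479), so the signature is genuine.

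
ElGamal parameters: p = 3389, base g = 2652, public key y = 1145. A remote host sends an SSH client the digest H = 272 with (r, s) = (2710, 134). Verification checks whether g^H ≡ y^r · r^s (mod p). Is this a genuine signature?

Left side g^H mod p:
Squares mod 3389: 2652^1≡2652, 2652^2≡929, 2652^4≡2235, 2652^8≡3228, 2652^16≡2198, 2652^32≡1879, 2652^64≡2692, 2652^128≡1182, 2652^256≡856
272 = 256 + 16, so 2652^272 ≡ 856·2198 ≡ 593 (mod 3389)
Right side y^r · r^s mod p:
Squares mod 3389: 1145^1≡1145, 1145^2≡2871, 1145^4≡593, 1145^8≡2582, 1145^16≡561, 1145^32≡2933, 1145^64≡1207, 1145^128≡2968, 1145^256≡1013, 1145^512≡2691, 1145^1024≡2577, 1145^2048≡1878
2710 = 2048 + 512 + 128 + 16 + 4 + 2, so 1145^2710 ≡ 1878·2691·2968·561·593·2871 ≡ 1748 (mod 3389)
Squares mod 3389: 2710^1≡2710, 2710^2≡137, 2710^4≡1824, 2710^8≡2367, 2710^16≡672, 2710^32≡847, 2710^64≡2330, 2710^128≡3111
134 = 128 + 4 + 2, so 2710^134 ≡ 3111·1824·137 ≡ 2247 (mod 3389)
1748·2247 = 3927756 ≡ 3294 (mod 3389)
593 ≠ 3294, so verification fails.

forged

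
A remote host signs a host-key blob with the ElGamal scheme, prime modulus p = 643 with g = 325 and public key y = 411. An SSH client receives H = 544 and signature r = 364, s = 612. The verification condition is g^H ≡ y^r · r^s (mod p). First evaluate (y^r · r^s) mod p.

Squares mod 643: 411^1≡411, 411^2≡455, 411^4≡622, 411^8≡441, 411^16≡295, 411^32≡220, 411^64≡175, 411^128≡404, 411^256≡537
364 = 256 + 64 + 32 + 8 + 4, so 411^364 ≡ 537·175·220·441·622 ≡ 168 (mod 643)
Squares mod 643: 364^1≡364, 364^2≡38, 364^4≡158, 364^8≡530, 364^16≡552, 364^32≡565, 364^64≡297, 364^128≡118, 364^256≡421, 364^512≡416
612 = 512 + 64 + 32 + 4, so 364^612 ≡ 416·297·565·158 ≡ 16 (mod 643)
y^r · r^s ≡ 168·16 = 2688 ≡ 116 (mod 643)

116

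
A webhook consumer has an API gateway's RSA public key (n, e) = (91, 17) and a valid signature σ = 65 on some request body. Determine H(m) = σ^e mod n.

39

σ^2 ≡ 65^2 = 4225 ≡ 39
σ^4 ≡ 39^2 = 1521 ≡ 65
σ^8 ≡ 65^2 = 4225 ≡ 39
σ^16 ≡ 39^2 = 1521 ≡ 65
17 = 16 + 1, so σ^17 ≡ 65·65 ≡ 39 (mod 91)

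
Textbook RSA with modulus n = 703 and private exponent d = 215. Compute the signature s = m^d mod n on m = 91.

394

m^2 ≡ 91^2 = 8281 ≡ 548
m^4 ≡ 548^2 = 300304 ≡ 123
m^8 ≡ 123^2 = 15129 ≡ 366
m^16 ≡ 366^2 = 133956 ≡ 386
m^32 ≡ 386^2 = 148996 ≡ 663
m^64 ≡ 663^2 = 439569 ≡ 194
m^128 ≡ 194^2 = 37636 ≡ 377
215 = 128 + 64 + 16 + 4 + 2 + 1, so m^215 ≡ 377·194·386·123·548·91 ≡ 394 (mod 703)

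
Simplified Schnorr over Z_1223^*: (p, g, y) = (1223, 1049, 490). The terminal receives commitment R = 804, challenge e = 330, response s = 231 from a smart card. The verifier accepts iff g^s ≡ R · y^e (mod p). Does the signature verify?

does not verify

g^s mod p:
1049^2 = 1100401 ≡ 924
1049^4 ≡ 924^2 = 853776 ≡ 122
1049^8 ≡ 122^2 = 14884 ≡ 208
1049^16 ≡ 208^2 = 43264 ≡ 459
1049^32 ≡ 459^2 = 210681 ≡ 325
1049^64 ≡ 325^2 = 105625 ≡ 447
1049^128 ≡ 447^2 = 199809 ≡ 460
231 = 128 + 64 + 32 + 4 + 2 + 1, so 1049^231 ≡ 460·447·325·122·924·1049 ≡ 1007 (mod 1223)
R · y^e mod p:
490^2 = 240100 ≡ 392
490^4 ≡ 392^2 = 153664 ≡ 789
490^8 ≡ 789^2 = 622521 ≡ 14
490^16 ≡ 14^2 = 196
490^32 ≡ 196^2 = 38416 ≡ 503
490^64 ≡ 503^2 = 253009 ≡ 1071
490^128 ≡ 1071^2 = 1147041 ≡ 1090
490^256 ≡ 1090^2 = 1188100 ≡ 567
330 = 256 + 64 + 8 + 2, so 490^330 ≡ 567·1071·14·392 ≡ 336 (mod 1223)
804·336 = 270144 ≡ 1084 (mod 1223)
1007 ≠ 1084; the check fails.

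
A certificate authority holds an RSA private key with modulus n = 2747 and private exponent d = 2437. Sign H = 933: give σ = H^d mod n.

H^2 ≡ 933^2 = 870489 ≡ 2437
H^4 ≡ 2437^2 = 5938969 ≡ 2702
H^8 ≡ 2702^2 = 7300804 ≡ 2025
H^16 ≡ 2025^2 = 4100625 ≡ 2101
H^32 ≡ 2101^2 = 4414201 ≡ 2519
H^64 ≡ 2519^2 = 6345361 ≡ 2538
H^128 ≡ 2538^2 = 6441444 ≡ 2476
H^256 ≡ 2476^2 = 6130576 ≡ 2019
H^512 ≡ 2019^2 = 4076361 ≡ 2560
H^1024 ≡ 2560^2 = 6553600 ≡ 2005
H^2048 ≡ 2005^2 = 4020025 ≡ 1164
2437 = 2048 + 256 + 128 + 4 + 1, so H^2437 ≡ 1164·2019·2476·2702·933 ≡ 1622 (mod 2747)

1622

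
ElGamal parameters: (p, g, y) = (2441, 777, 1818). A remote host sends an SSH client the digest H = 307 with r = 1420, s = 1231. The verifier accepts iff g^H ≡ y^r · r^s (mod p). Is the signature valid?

Left side g^H mod p:
777^307 mod 2441 = 1639
Right side y^r · r^s mod p:
1818^1420 mod 2441 = 261
1420^1231 mod 2441 = 2148
261·2148 = 560628 ≡ 1639 (mod 2441)
1639 ≡ 1639 (mod 2441), so the signature is genuine.

valid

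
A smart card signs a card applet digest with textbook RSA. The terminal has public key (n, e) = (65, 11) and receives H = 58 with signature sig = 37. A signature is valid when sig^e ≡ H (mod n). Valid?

yes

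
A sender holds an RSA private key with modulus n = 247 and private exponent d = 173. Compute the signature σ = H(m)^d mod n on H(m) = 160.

Squares mod 247: (H(m))^1≡160, (H(m))^2≡159, (H(m))^4≡87, (H(m))^8≡159, (H(m))^16≡87, (H(m))^32≡159, (H(m))^64≡87, (H(m))^128≡159
173 = 128 + 32 + 8 + 4 + 1, so (H(m))^173 ≡ 159·159·159·87·160 ≡ 88 (mod 247)

88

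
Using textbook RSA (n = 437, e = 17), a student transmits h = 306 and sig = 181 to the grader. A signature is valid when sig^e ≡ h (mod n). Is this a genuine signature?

genuine

sig^2 ≡ 181^2 = 32761 ≡ 423
sig^4 ≡ 423^2 = 178929 ≡ 196
sig^8 ≡ 196^2 = 38416 ≡ 397
sig^16 ≡ 397^2 = 157609 ≡ 289
17 = 16 + 1, so sig^17 ≡ 289·181 ≡ 306 (mod 437)
306 = h, so the signature checks out.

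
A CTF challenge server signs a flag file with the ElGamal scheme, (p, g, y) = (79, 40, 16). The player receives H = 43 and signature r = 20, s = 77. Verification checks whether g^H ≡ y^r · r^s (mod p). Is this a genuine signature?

forged

Left side g^H mod p:
40^2 = 1600 ≡ 20
40^4 ≡ 20^2 = 400 ≡ 5
40^8 ≡ 5^2 = 25
40^16 ≡ 25^2 = 625 ≡ 72
40^32 ≡ 72^2 = 5184 ≡ 49
43 = 32 + 8 + 2 + 1, so 40^43 ≡ 49·25·20·40 ≡ 5 (mod 79)
Right side y^r · r^s mod p:
16^2 = 256 ≡ 19
16^4 ≡ 19^2 = 361 ≡ 45
16^8 ≡ 45^2 = 2025 ≡ 50
16^16 ≡ 50^2 = 2500 ≡ 51
20 = 16 + 4, so 16^20 ≡ 51·45 ≡ 4 (mod 79)
20^2 = 400 ≡ 5
20^4 ≡ 5^2 = 25
20^8 ≡ 25^2 = 625 ≡ 72
20^16 ≡ 72^2 = 5184 ≡ 49
20^32 ≡ 49^2 = 2401 ≡ 31
20^64 ≡ 31^2 = 961 ≡ 13
77 = 64 + 8 + 4 + 1, so 20^77 ≡ 13·72·25·20 ≡ 4 (mod 79)
4·4 = 16 ≡ 16 (mod 79)
5 ≠ 16, so verification fails.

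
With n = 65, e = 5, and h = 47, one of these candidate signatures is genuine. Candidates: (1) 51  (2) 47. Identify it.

2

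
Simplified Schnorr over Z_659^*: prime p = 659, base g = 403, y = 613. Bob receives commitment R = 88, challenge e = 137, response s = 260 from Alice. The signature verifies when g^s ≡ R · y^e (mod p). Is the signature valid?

invalid

g^s mod p:
403^260 mod 659 = 100
R · y^e mod p:
613^137 mod 659 = 568
88·568 = 49984 ≡ 559 (mod 659)
100 ≠ 559; the check fails.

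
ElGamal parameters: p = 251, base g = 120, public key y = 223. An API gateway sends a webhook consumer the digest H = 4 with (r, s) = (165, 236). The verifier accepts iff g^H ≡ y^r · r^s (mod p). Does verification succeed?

fails

Left side g^H mod p:
120^2 = 14400 ≡ 93
120^4 ≡ 93^2 = 8649 ≡ 115
Right side y^r · r^s mod p:
223^2 = 49729 ≡ 31
223^4 ≡ 31^2 = 961 ≡ 208
223^8 ≡ 208^2 = 43264 ≡ 92
223^16 ≡ 92^2 = 8464 ≡ 181
223^32 ≡ 181^2 = 32761 ≡ 131
223^64 ≡ 131^2 = 17161 ≡ 93
223^128 ≡ 93^2 = 8649 ≡ 115
165 = 128 + 32 + 4 + 1, so 223^165 ≡ 115·131·208·223 ≡ 247 (mod 251)
165^2 = 27225 ≡ 117
165^4 ≡ 117^2 = 13689 ≡ 135
165^8 ≡ 135^2 = 18225 ≡ 153
165^16 ≡ 153^2 = 23409 ≡ 66
165^32 ≡ 66^2 = 4356 ≡ 89
165^64 ≡ 89^2 = 7921 ≡ 140
165^128 ≡ 140^2 = 19600 ≡ 22
236 = 128 + 64 + 32 + 8 + 4, so 165^236 ≡ 22·140·89·153·135 ≡ 36 (mod 251)
247·36 = 8892 ≡ 107 (mod 251)
115 ≠ 107, so verification fails.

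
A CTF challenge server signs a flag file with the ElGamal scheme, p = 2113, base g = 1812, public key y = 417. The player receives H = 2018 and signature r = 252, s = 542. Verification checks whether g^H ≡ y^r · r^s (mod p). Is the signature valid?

invalid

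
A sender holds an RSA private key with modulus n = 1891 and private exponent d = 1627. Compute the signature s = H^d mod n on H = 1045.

765

H^2 ≡ 1045^2 = 1092025 ≡ 918
H^4 ≡ 918^2 = 842724 ≡ 1229
H^8 ≡ 1229^2 = 1510441 ≡ 1423
H^16 ≡ 1423^2 = 2024929 ≡ 1559
H^32 ≡ 1559^2 = 2430481 ≡ 546
H^64 ≡ 546^2 = 298116 ≡ 1229
H^128 ≡ 1229^2 = 1510441 ≡ 1423
H^256 ≡ 1423^2 = 2024929 ≡ 1559
H^512 ≡ 1559^2 = 2430481 ≡ 546
H^1024 ≡ 546^2 = 298116 ≡ 1229
1627 = 1024 + 512 + 64 + 16 + 8 + 2 + 1, so H^1627 ≡ 1229·546·1229·1559·1423·918·1045 ≡ 765 (mod 1891)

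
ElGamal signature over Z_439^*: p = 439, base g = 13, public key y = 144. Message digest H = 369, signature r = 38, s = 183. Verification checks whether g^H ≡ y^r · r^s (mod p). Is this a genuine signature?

Left side g^H mod p:
13^2 = 169
13^4 ≡ 169^2 = 28561 ≡ 26
13^8 ≡ 26^2 = 676 ≡ 237
13^16 ≡ 237^2 = 56169 ≡ 416
13^32 ≡ 416^2 = 173056 ≡ 90
13^64 ≡ 90^2 = 8100 ≡ 198
13^128 ≡ 198^2 = 39204 ≡ 133
13^256 ≡ 133^2 = 17689 ≡ 129
369 = 256 + 64 + 32 + 16 + 1, so 13^369 ≡ 129·198·90·416·13 ≡ 56 (mod 439)
Right side y^r · r^s mod p:
144^2 = 20736 ≡ 103
144^4 ≡ 103^2 = 10609 ≡ 73
144^8 ≡ 73^2 = 5329 ≡ 61
144^16 ≡ 61^2 = 3721 ≡ 209
144^32 ≡ 209^2 = 43681 ≡ 220
38 = 32 + 4 + 2, so 144^38 ≡ 220·73·103 ≡ 28 (mod 439)
38^2 = 1444 ≡ 127
38^4 ≡ 127^2 = 16129 ≡ 325
38^8 ≡ 325^2 = 105625 ≡ 265
38^16 ≡ 265^2 = 70225 ≡ 424
38^32 ≡ 424^2 = 179776 ≡ 225
38^64 ≡ 225^2 = 50625 ≡ 140
38^128 ≡ 140^2 = 19600 ≡ 284
183 = 128 + 32 + 16 + 4 + 2 + 1, so 38^183 ≡ 284·225·424·325·127·38 ≡ 7 (mod 439)
28·7 = 196 ≡ 196 (mod 439)
56 ≠ 196, so verification fails.

forged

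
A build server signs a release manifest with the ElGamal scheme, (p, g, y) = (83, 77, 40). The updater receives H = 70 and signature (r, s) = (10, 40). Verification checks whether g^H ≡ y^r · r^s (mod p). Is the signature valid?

valid

Left side g^H mod p:
77^2 = 5929 ≡ 36
77^4 ≡ 36^2 = 1296 ≡ 51
77^8 ≡ 51^2 = 2601 ≡ 28
77^16 ≡ 28^2 = 784 ≡ 37
77^32 ≡ 37^2 = 1369 ≡ 41
77^64 ≡ 41^2 = 1681 ≡ 21
70 = 64 + 4 + 2, so 77^70 ≡ 21·51·36 ≡ 44 (mod 83)
Right side y^r · r^s mod p:
40^2 = 1600 ≡ 23
40^4 ≡ 23^2 = 529 ≡ 31
40^8 ≡ 31^2 = 961 ≡ 48
10 = 8 + 2, so 40^10 ≡ 48·23 ≡ 25 (mod 83)
10^2 = 100 ≡ 17
10^4 ≡ 17^2 = 289 ≡ 40
10^8 ≡ 40^2 = 1600 ≡ 23
10^16 ≡ 23^2 = 529 ≡ 31
10^32 ≡ 31^2 = 961 ≡ 48
40 = 32 + 8, so 10^40 ≡ 48·23 ≡ 25 (mod 83)
25·25 = 625 ≡ 44 (mod 83)
44 ≡ 44 (mod 83), so the signature is genuine.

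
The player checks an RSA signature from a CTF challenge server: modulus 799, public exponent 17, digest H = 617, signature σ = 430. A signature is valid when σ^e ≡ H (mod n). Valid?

yes

σ^2 ≡ 430^2 = 184900 ≡ 331
σ^4 ≡ 331^2 = 109561 ≡ 98
σ^8 ≡ 98^2 = 9604 ≡ 16
σ^16 ≡ 16^2 = 256
17 = 16 + 1, so σ^17 ≡ 256·430 ≡ 617 (mod 799)
σ^17 mod 799 = 617 matches H.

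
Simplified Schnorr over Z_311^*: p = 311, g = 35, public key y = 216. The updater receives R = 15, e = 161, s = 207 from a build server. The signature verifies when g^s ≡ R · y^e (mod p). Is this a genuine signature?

g^s mod p:
Squares mod 311: 35^1≡35, 35^2≡292, 35^4≡50, 35^8≡12, 35^16≡144, 35^32≡210, 35^64≡249, 35^128≡112
207 = 128 + 64 + 8 + 4 + 2 + 1, so 35^207 ≡ 112·249·12·50·292·35 ≡ 229 (mod 311)
R · y^e mod p:
Squares mod 311: 216^1≡216, 216^2≡6, 216^4≡36, 216^8≡52, 216^16≡216, 216^32≡6, 216^64≡36, 216^128≡52
161 = 128 + 32 + 1, so 216^161 ≡ 52·6·216 ≡ 216 (mod 311)
15·216 = 3240 ≡ 130 (mod 311)
229 ≠ 130; the check fails.

forged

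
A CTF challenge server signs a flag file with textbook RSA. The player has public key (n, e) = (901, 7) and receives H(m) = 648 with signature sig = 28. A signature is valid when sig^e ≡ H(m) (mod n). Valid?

no

sig^2 ≡ 28^2 = 784
sig^4 ≡ 784^2 = 614656 ≡ 174
7 = 4 + 2 + 1, so sig^7 ≡ 174·784·28 ≡ 309 (mod 901)
309 ≠ 648, so verification fails.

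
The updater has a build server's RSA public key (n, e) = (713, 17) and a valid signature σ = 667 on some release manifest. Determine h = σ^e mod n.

690

σ^2 ≡ 667^2 = 444889 ≡ 690
σ^4 ≡ 690^2 = 476100 ≡ 529
σ^8 ≡ 529^2 = 279841 ≡ 345
σ^16 ≡ 345^2 = 119025 ≡ 667
17 = 16 + 1, so σ^17 ≡ 667·667 ≡ 690 (mod 713)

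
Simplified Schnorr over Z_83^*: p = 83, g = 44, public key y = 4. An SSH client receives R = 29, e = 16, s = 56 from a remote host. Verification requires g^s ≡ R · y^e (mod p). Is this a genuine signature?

forged

g^s mod p:
44^2 = 1936 ≡ 27
44^4 ≡ 27^2 = 729 ≡ 65
44^8 ≡ 65^2 = 4225 ≡ 75
44^16 ≡ 75^2 = 5625 ≡ 64
44^32 ≡ 64^2 = 4096 ≡ 29
56 = 32 + 16 + 8, so 44^56 ≡ 29·64·75 ≡ 9 (mod 83)
R · y^e mod p:
4^2 = 16
4^4 ≡ 16^2 = 256 ≡ 7
4^8 ≡ 7^2 = 49
4^16 ≡ 49^2 = 2401 ≡ 77
29·77 = 2233 ≡ 75 (mod 83)
9 ≠ 75; the check fails.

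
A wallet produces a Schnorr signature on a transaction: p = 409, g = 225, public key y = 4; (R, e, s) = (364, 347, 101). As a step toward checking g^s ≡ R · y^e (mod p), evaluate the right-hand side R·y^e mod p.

20

Squares mod 409: 4^1≡4, 4^2≡16, 4^4≡256, 4^8≡96, 4^16≡218, 4^32≡80, 4^64≡265, 4^128≡286, 4^256≡405
347 = 256 + 64 + 16 + 8 + 2 + 1, so 4^347 ≡ 405·265·218·96·16·4 ≡ 45 (mod 409)
R · y^e ≡ 364·45 = 16380 ≡ 20 (mod 409)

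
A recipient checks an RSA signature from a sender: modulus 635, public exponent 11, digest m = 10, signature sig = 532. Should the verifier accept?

reject

Squares mod 635: sig^1≡532, sig^2≡449, sig^4≡306, sig^8≡291
11 = 8 + 2 + 1, so sig^11 ≡ 291·449·532 ≡ 313 (mod 635)
The recovered value 313 does not match the digest 10.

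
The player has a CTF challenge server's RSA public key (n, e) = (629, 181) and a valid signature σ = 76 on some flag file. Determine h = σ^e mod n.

298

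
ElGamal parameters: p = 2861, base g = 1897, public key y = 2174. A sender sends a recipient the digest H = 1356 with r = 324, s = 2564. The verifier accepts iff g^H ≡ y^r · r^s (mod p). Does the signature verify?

does not verify

Left side g^H mod p:
1897^2 = 3598609 ≡ 2332
1897^4 ≡ 2332^2 = 5438224 ≡ 2324
1897^8 ≡ 2324^2 = 5400976 ≡ 2269
1897^16 ≡ 2269^2 = 5148361 ≡ 1422
1897^32 ≡ 1422^2 = 2022084 ≡ 2218
1897^64 ≡ 2218^2 = 4919524 ≡ 1465
1897^128 ≡ 1465^2 = 2146225 ≡ 475
1897^256 ≡ 475^2 = 225625 ≡ 2467
1897^512 ≡ 2467^2 = 6086089 ≡ 742
1897^1024 ≡ 742^2 = 550564 ≡ 1252
1356 = 1024 + 256 + 64 + 8 + 4, so 1897^1356 ≡ 1252·2467·1465·2269·2324 ≡ 1137 (mod 2861)
Right side y^r · r^s mod p:
2174^2 = 4726276 ≡ 2765
2174^4 ≡ 2765^2 = 7645225 ≡ 633
2174^8 ≡ 633^2 = 400689 ≡ 149
2174^16 ≡ 149^2 = 22201 ≡ 2174
2174^32 ≡ 2174^2 = 4726276 ≡ 2765
2174^64 ≡ 2765^2 = 7645225 ≡ 633
2174^128 ≡ 633^2 = 400689 ≡ 149
2174^256 ≡ 149^2 = 22201 ≡ 2174
324 = 256 + 64 + 4, so 2174^324 ≡ 2174·633·633 ≡ 633 (mod 2861)
324^2 = 104976 ≡ 1980
324^4 ≡ 1980^2 = 3920400 ≡ 830
324^8 ≡ 830^2 = 688900 ≡ 2260
324^16 ≡ 2260^2 = 5107600 ≡ 715
324^32 ≡ 715^2 = 511225 ≡ 1967
324^64 ≡ 1967^2 = 3869089 ≡ 1017
324^128 ≡ 1017^2 = 1034289 ≡ 1468
324^256 ≡ 1468^2 = 2155024 ≡ 691
324^512 ≡ 691^2 = 477481 ≡ 2555
324^1024 ≡ 2555^2 = 6528025 ≡ 2084
324^2048 ≡ 2084^2 = 4343056 ≡ 58
2564 = 2048 + 512 + 4, so 324^2564 ≡ 58·2555·830 ≡ 449 (mod 2861)
633·449 = 284217 ≡ 978 (mod 2861)
1137 ≠ 978, so verification fails.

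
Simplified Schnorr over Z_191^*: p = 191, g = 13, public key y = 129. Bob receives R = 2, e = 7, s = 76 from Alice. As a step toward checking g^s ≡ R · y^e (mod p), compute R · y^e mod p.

Squares mod 191: 129^1≡129, 129^2≡24, 129^4≡3
7 = 4 + 2 + 1, so 129^7 ≡ 3·24·129 ≡ 120 (mod 191)
R · y^e ≡ 2·120 = 240 ≡ 49 (mod 191)

49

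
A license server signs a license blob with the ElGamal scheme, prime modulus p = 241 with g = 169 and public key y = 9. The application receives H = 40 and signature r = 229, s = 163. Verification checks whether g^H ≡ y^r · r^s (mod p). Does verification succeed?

fails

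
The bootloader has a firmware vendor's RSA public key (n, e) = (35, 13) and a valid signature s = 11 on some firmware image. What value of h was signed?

Squares mod 35: s^1≡11, s^2≡16, s^4≡11, s^8≡16
13 = 8 + 4 + 1, so s^13 ≡ 16·11·11 ≡ 11 (mod 35)

11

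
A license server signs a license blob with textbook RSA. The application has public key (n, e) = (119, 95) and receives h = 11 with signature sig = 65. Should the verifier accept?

accept

sig^2 ≡ 65^2 = 4225 ≡ 60
sig^4 ≡ 60^2 = 3600 ≡ 30
sig^8 ≡ 30^2 = 900 ≡ 67
sig^16 ≡ 67^2 = 4489 ≡ 86
sig^32 ≡ 86^2 = 7396 ≡ 18
sig^64 ≡ 18^2 = 324 ≡ 86
95 = 64 + 16 + 8 + 4 + 2 + 1, so sig^95 ≡ 86·86·67·30·60·65 ≡ 11 (mod 119)
11 = h, so the signature checks out.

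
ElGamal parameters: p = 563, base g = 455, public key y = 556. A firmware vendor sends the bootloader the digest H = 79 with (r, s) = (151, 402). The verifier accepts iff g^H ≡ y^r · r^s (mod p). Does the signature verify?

does not verify

Left side g^H mod p:
455^2 = 207025 ≡ 404
455^4 ≡ 404^2 = 163216 ≡ 509
455^8 ≡ 509^2 = 259081 ≡ 101
455^16 ≡ 101^2 = 10201 ≡ 67
455^32 ≡ 67^2 = 4489 ≡ 548
455^64 ≡ 548^2 = 300304 ≡ 225
79 = 64 + 8 + 4 + 2 + 1, so 455^79 ≡ 225·101·509·404·455 ≡ 95 (mod 563)
Right side y^r · r^s mod p:
556^2 = 309136 ≡ 49
556^4 ≡ 49^2 = 2401 ≡ 149
556^8 ≡ 149^2 = 22201 ≡ 244
556^16 ≡ 244^2 = 59536 ≡ 421
556^32 ≡ 421^2 = 177241 ≡ 459
556^64 ≡ 459^2 = 210681 ≡ 119
556^128 ≡ 119^2 = 14161 ≡ 86
151 = 128 + 16 + 4 + 2 + 1, so 556^151 ≡ 86·421·149·49·556 ≡ 530 (mod 563)
151^2 = 22801 ≡ 281
151^4 ≡ 281^2 = 78961 ≡ 141
151^8 ≡ 141^2 = 19881 ≡ 176
151^16 ≡ 176^2 = 30976 ≡ 11
151^32 ≡ 11^2 = 121
151^64 ≡ 121^2 = 14641 ≡ 3
151^128 ≡ 3^2 = 9
151^256 ≡ 9^2 = 81
402 = 256 + 128 + 16 + 2, so 151^402 ≡ 81·9·11·281 ≡ 213 (mod 563)
530·213 = 112890 ≡ 290 (mod 563)
95 ≠ 290, so verification fails.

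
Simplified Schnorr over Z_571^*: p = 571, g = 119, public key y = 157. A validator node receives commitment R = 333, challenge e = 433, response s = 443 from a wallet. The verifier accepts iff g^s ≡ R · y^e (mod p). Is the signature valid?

invalid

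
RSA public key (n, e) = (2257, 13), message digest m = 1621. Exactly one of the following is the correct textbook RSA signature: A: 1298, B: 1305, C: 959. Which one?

Candidate A: 1298^13 mod 2257 = 1621
  → matches m = 1621
Candidate B: 1305^13 mod 2257 = 84
Candidate C: 959^13 mod 2257 = 636

A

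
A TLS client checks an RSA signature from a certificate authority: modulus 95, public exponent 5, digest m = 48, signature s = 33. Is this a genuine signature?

s^5 mod 95 = 48
Since 48 equals the digest 48, verification succeeds.

genuine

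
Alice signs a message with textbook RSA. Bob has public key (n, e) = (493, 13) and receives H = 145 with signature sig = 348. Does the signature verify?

sig^2 ≡ 348^2 = 121104 ≡ 319
sig^4 ≡ 319^2 = 101761 ≡ 203
sig^8 ≡ 203^2 = 41209 ≡ 290
13 = 8 + 4 + 1, so sig^13 ≡ 290·203·348 ≡ 145 (mod 493)
sig^13 mod 493 = 145 matches H.

verifies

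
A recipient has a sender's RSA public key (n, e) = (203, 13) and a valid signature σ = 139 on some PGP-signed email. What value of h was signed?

111

Squares mod 203: σ^1≡139, σ^2≡36, σ^4≡78, σ^8≡197
13 = 8 + 4 + 1, so σ^13 ≡ 197·78·139 ≡ 111 (mod 203)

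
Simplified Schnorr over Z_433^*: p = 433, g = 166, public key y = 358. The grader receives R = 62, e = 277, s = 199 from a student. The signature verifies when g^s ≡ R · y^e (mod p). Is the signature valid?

valid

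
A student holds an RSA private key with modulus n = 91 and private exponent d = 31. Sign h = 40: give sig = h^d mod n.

h^2 ≡ 40^2 = 1600 ≡ 53
h^4 ≡ 53^2 = 2809 ≡ 79
h^8 ≡ 79^2 = 6241 ≡ 53
h^16 ≡ 53^2 = 2809 ≡ 79
31 = 16 + 8 + 4 + 2 + 1, so h^31 ≡ 79·53·79·53·40 ≡ 40 (mod 91)

40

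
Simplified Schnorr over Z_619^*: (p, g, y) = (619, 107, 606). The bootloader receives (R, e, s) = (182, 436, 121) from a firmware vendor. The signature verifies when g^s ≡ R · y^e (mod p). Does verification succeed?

g^s mod p:
107^121 mod 619 = 343
R · y^e mod p:
606^436 mod 619 = 389
182·389 = 70798 ≡ 232 (mod 619)
343 ≠ 232; the check fails.

fails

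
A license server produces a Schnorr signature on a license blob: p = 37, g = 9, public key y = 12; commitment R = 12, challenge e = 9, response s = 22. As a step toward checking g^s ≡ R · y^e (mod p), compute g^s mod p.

Squares mod 37: 9^1≡9, 9^2≡7, 9^4≡12, 9^8≡33, 9^16≡16
22 = 16 + 4 + 2, so 9^22 ≡ 16·12·7 ≡ 12 (mod 37)

12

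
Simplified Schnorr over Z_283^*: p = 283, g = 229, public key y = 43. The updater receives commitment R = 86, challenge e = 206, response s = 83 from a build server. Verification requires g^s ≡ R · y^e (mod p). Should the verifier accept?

reject

g^s mod p:
Squares mod 283: 229^1≡229, 229^2≡86, 229^4≡38, 229^8≡29, 229^16≡275, 229^32≡64, 229^64≡134
83 = 64 + 16 + 2 + 1, so 229^83 ≡ 134·275·86·229 ≡ 115 (mod 283)
R · y^e mod p:
Squares mod 283: 43^1≡43, 43^2≡151, 43^4≡161, 43^8≡168, 43^16≡207, 43^32≡116, 43^64≡155, 43^128≡253
206 = 128 + 64 + 8 + 4 + 2, so 43^206 ≡ 253·155·168·161·151 ≡ 127 (mod 283)
86·127 = 10922 ≡ 168 (mod 283)
115 ≠ 168; the check fails.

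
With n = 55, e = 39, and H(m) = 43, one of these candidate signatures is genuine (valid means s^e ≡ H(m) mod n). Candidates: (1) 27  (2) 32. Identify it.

Candidate 1: 27^2 = 729 ≡ 14; 27^4 ≡ 14^2 = 196 ≡ 31; 27^8 ≡ 31^2 = 961 ≡ 26; 27^16 ≡ 26^2 = 676 ≡ 16; 27^32 ≡ 16^2 = 256 ≡ 36; 39 = 32 + 4 + 2 + 1, so 27^39 ≡ 36·31·14·27 ≡ 53 (mod 55)
Candidate 2: 32^2 = 1024 ≡ 34; 32^4 ≡ 34^2 = 1156 ≡ 1; 32^8 ≡ 1^2 = 1; 32^16 ≡ 1^2 = 1; 32^32 ≡ 1^2 = 1; 39 = 32 + 4 + 2 + 1, so 32^39 ≡ 1·1·34·32 ≡ 43 (mod 55)
  → matches H(m) = 43

2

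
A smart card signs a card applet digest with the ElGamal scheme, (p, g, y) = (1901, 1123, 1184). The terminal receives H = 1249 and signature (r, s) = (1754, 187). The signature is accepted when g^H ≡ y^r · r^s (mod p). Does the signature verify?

Left side g^H mod p:
Squares mod 1901: 1123^1≡1123, 1123^2≡766, 1123^4≡1248, 1123^8≡585, 1123^16≡45, 1123^32≡124, 1123^64≡168, 1123^128≡1610, 1123^256≡1037, 1123^512≡1304, 1123^1024≡922
1249 = 1024 + 128 + 64 + 32 + 1, so 1123^1249 ≡ 922·1610·168·124·1123 ≡ 957 (mod 1901)
Right side y^r · r^s mod p:
Squares mod 1901: 1184^1≡1184, 1184^2≡819, 1184^4≡1609, 1184^8≡1620, 1184^16≡1020, 1184^32≡553, 1184^64≡1649, 1184^128≡771, 1184^256≡1329, 1184^512≡212, 1184^1024≡1221
1754 = 1024 + 512 + 128 + 64 + 16 + 8 + 2, so 1184^1754 ≡ 1221·212·771·1649·1020·1620·819 ≡ 1778 (mod 1901)
Squares mod 1901: 1754^1≡1754, 1754^2≡698, 1754^4≡548, 1754^8≡1847, 1754^16≡1015, 1754^32≡1784, 1754^64≡382, 1754^128≡1448
187 = 128 + 32 + 16 + 8 + 2 + 1, so 1754^187 ≡ 1448·1784·1015·1847·698·1754 ≡ 1105 (mod 1901)
1778·1105 = 1964690 ≡ 957 (mod 1901)
957 ≡ 957 (mod 1901), so the signature is genuine.

verifies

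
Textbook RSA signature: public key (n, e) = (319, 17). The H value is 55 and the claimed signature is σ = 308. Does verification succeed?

σ^2 ≡ 308^2 = 94864 ≡ 121
σ^4 ≡ 121^2 = 14641 ≡ 286
σ^8 ≡ 286^2 = 81796 ≡ 132
σ^16 ≡ 132^2 = 17424 ≡ 198
17 = 16 + 1, so σ^17 ≡ 198·308 ≡ 55 (mod 319)
55 = H, so the signature checks out.

passes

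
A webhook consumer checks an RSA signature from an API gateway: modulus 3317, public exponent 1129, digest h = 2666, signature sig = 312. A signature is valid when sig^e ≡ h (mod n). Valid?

no

sig^2 ≡ 312^2 = 97344 ≡ 1151
sig^4 ≡ 1151^2 = 1324801 ≡ 1318
sig^8 ≡ 1318^2 = 1737124 ≡ 2333
sig^16 ≡ 2333^2 = 5442889 ≡ 3009
sig^32 ≡ 3009^2 = 9054081 ≡ 1988
sig^64 ≡ 1988^2 = 3952144 ≡ 1597
sig^128 ≡ 1597^2 = 2550409 ≡ 2953
sig^256 ≡ 2953^2 = 8720209 ≡ 3133
sig^512 ≡ 3133^2 = 9815689 ≡ 686
sig^1024 ≡ 686^2 = 470596 ≡ 2899
1129 = 1024 + 64 + 32 + 8 + 1, so sig^1129 ≡ 2899·1597·1988·2333·312 ≡ 2341 (mod 3317)
2341 ≠ 2666, so verification fails.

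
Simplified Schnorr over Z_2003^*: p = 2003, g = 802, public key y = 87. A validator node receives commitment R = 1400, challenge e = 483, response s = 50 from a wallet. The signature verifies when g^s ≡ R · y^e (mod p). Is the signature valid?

g^s mod p:
802^50 mod 2003 = 755
R · y^e mod p:
87^483 mod 2003 = 443
1400·443 = 620200 ≡ 1273 (mod 2003)
755 ≠ 1273; the check fails.

invalid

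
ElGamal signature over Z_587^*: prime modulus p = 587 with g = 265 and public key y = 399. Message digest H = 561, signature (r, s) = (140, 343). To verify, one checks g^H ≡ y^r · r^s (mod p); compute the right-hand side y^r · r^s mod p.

399^2 = 159201 ≡ 124
399^4 ≡ 124^2 = 15376 ≡ 114
399^8 ≡ 114^2 = 12996 ≡ 82
399^16 ≡ 82^2 = 6724 ≡ 267
399^32 ≡ 267^2 = 71289 ≡ 262
399^64 ≡ 262^2 = 68644 ≡ 552
399^128 ≡ 552^2 = 304704 ≡ 51
140 = 128 + 8 + 4, so 399^140 ≡ 51·82·114 ≡ 104 (mod 587)
140^2 = 19600 ≡ 229
140^4 ≡ 229^2 = 52441 ≡ 198
140^8 ≡ 198^2 = 39204 ≡ 462
140^16 ≡ 462^2 = 213444 ≡ 363
140^32 ≡ 363^2 = 131769 ≡ 281
140^64 ≡ 281^2 = 78961 ≡ 303
140^128 ≡ 303^2 = 91809 ≡ 237
140^256 ≡ 237^2 = 56169 ≡ 404
343 = 256 + 64 + 16 + 4 + 2 + 1, so 140^343 ≡ 404·303·363·198·229·140 ≡ 391 (mod 587)
y^r · r^s ≡ 104·391 = 40664 ≡ 161 (mod 587)

161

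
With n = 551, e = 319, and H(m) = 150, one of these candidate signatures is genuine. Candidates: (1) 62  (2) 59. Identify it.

Candidate 1: 62^2 = 3844 ≡ 538; 62^4 ≡ 538^2 = 289444 ≡ 169; 62^8 ≡ 169^2 = 28561 ≡ 460; 62^16 ≡ 460^2 = 211600 ≡ 16; 62^32 ≡ 16^2 = 256; 62^64 ≡ 256^2 = 65536 ≡ 518; 62^128 ≡ 518^2 = 268324 ≡ 538; 62^256 ≡ 538^2 = 289444 ≡ 169; 319 = 256 + 32 + 16 + 8 + 4 + 2 + 1, so 62^319 ≡ 169·256·16·460·169·538·62 ≡ 150 (mod 551)
  → matches H(m) = 150
Candidate 2: 59^2 = 3481 ≡ 175; 59^4 ≡ 175^2 = 30625 ≡ 320; 59^8 ≡ 320^2 = 102400 ≡ 465; 59^16 ≡ 465^2 = 216225 ≡ 233; 59^32 ≡ 233^2 = 54289 ≡ 291; 59^64 ≡ 291^2 = 84681 ≡ 378; 59^128 ≡ 378^2 = 142884 ≡ 175; 59^256 ≡ 175^2 = 30625 ≡ 320; 319 = 256 + 32 + 16 + 8 + 4 + 2 + 1, so 59^319 ≡ 320·291·233·465·320·175·59 ≡ 117 (mod 551)

1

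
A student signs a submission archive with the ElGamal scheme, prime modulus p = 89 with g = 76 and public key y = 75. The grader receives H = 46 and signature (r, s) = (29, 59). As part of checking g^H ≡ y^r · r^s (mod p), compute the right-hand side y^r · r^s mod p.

9

75^2 = 5625 ≡ 18
75^4 ≡ 18^2 = 324 ≡ 57
75^8 ≡ 57^2 = 3249 ≡ 45
75^16 ≡ 45^2 = 2025 ≡ 67
29 = 16 + 8 + 4 + 1, so 75^29 ≡ 67·45·57·75 ≡ 56 (mod 89)
29^2 = 841 ≡ 40
29^4 ≡ 40^2 = 1600 ≡ 87
29^8 ≡ 87^2 = 7569 ≡ 4
29^16 ≡ 4^2 = 16
29^32 ≡ 16^2 = 256 ≡ 78
59 = 32 + 16 + 8 + 2 + 1, so 29^59 ≡ 78·16·4·40·29 ≡ 24 (mod 89)
y^r · r^s ≡ 56·24 = 1344 ≡ 9 (mod 89)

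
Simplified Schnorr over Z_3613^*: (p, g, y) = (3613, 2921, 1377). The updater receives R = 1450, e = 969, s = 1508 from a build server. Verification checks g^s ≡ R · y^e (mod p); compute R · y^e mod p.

Squares mod 3613: 1377^1≡1377, 1377^2≡2917, 1377^4≡274, 1377^8≡2816, 1377^16≡2934, 1377^32≡2190, 1377^64≡1649, 1377^128≡2225, 1377^256≡815, 1377^512≡3046
969 = 512 + 256 + 128 + 64 + 8 + 1, so 1377^969 ≡ 3046·815·2225·1649·2816·1377 ≡ 1230 (mod 3613)
R · y^e ≡ 1450·1230 = 1783500 ≡ 2291 (mod 3613)

2291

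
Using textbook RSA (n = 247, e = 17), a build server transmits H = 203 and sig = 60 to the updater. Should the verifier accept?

accept

sig^2 ≡ 60^2 = 3600 ≡ 142
sig^4 ≡ 142^2 = 20164 ≡ 157
sig^8 ≡ 157^2 = 24649 ≡ 196
sig^16 ≡ 196^2 = 38416 ≡ 131
17 = 16 + 1, so sig^17 ≡ 131·60 ≡ 203 (mod 247)
Since 203 equals the digest 203, verification succeeds.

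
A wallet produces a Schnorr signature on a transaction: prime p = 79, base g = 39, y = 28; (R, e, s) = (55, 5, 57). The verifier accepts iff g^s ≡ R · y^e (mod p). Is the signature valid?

g^s mod p:
39^57 mod 79 = 61
R · y^e mod p:
28^5 mod 79 = 60
55·60 = 3300 ≡ 61 (mod 79)
61 ≡ 61 (mod 79); signature holds.

valid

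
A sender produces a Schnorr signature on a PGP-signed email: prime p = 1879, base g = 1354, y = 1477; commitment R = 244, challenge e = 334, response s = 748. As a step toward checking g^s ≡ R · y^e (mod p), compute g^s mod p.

1354^2 = 1833316 ≡ 1291
1354^4 ≡ 1291^2 = 1666681 ≡ 8
1354^8 ≡ 8^2 = 64
1354^16 ≡ 64^2 = 4096 ≡ 338
1354^32 ≡ 338^2 = 114244 ≡ 1504
1354^64 ≡ 1504^2 = 2262016 ≡ 1579
1354^128 ≡ 1579^2 = 2493241 ≡ 1687
1354^256 ≡ 1687^2 = 2845969 ≡ 1163
1354^512 ≡ 1163^2 = 1352569 ≡ 1568
748 = 512 + 128 + 64 + 32 + 8 + 4, so 1354^748 ≡ 1568·1687·1579·1504·64·8 ≡ 1764 (mod 1879)

1764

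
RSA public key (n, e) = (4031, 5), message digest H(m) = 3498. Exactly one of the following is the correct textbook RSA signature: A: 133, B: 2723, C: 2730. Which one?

B

Candidate A: Squares mod 4031: 133^1≡133, 133^2≡1565, 133^4≡2408; 5 = 4 + 1, so 133^5 ≡ 2408·133 ≡ 1815 (mod 4031)
Candidate B: Squares mod 4031: 2723^1≡2723, 2723^2≡1720, 2723^4≡3677; 5 = 4 + 1, so 2723^5 ≡ 3677·2723 ≡ 3498 (mod 4031)
  → matches H(m) = 3498
Candidate C: Squares mod 4031: 2730^1≡2730, 2730^2≡3612, 2730^4≡2228; 5 = 4 + 1, so 2730^5 ≡ 2228·2730 ≡ 3692 (mod 4031)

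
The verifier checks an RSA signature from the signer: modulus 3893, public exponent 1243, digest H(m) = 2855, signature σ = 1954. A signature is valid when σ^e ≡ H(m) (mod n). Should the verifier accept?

Squares mod 3893: σ^1≡1954, σ^2≡2976, σ^4≡1, σ^8≡1, σ^16≡1, σ^32≡1, σ^64≡1, σ^128≡1, σ^256≡1, σ^512≡1, σ^1024≡1
1243 = 1024 + 128 + 64 + 16 + 8 + 2 + 1, so σ^1243 ≡ 1·1·1·1·1·2976·1954 ≡ 2855 (mod 3893)
2855 = H(m), so the signature checks out.

accept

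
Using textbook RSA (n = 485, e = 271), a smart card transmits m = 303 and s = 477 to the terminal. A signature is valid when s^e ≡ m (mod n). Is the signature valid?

valid

s^2 ≡ 477^2 = 227529 ≡ 64
s^4 ≡ 64^2 = 4096 ≡ 216
s^8 ≡ 216^2 = 46656 ≡ 96
s^16 ≡ 96^2 = 9216 ≡ 1
s^32 ≡ 1^2 = 1
s^64 ≡ 1^2 = 1
s^128 ≡ 1^2 = 1
s^256 ≡ 1^2 = 1
271 = 256 + 8 + 4 + 2 + 1, so s^271 ≡ 1·96·216·64·477 ≡ 303 (mod 485)
303 = m, so the signature checks out.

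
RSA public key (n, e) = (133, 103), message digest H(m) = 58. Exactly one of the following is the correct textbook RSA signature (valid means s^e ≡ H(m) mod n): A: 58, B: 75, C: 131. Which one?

A

Candidate A: Squares mod 133: 58^1≡58, 58^2≡39, 58^4≡58, 58^8≡39, 58^16≡58, 58^32≡39, 58^64≡58; 103 = 64 + 32 + 4 + 2 + 1, so 58^103 ≡ 58·39·58·39·58 ≡ 58 (mod 133)
  → matches H(m) = 58
Candidate B: Squares mod 133: 75^1≡75, 75^2≡39, 75^4≡58, 75^8≡39, 75^16≡58, 75^32≡39, 75^64≡58; 103 = 64 + 32 + 4 + 2 + 1, so 75^103 ≡ 58·39·58·39·75 ≡ 75 (mod 133)
Candidate C: Squares mod 133: 131^1≡131, 131^2≡4, 131^4≡16, 131^8≡123, 131^16≡100, 131^32≡25, 131^64≡93; 103 = 64 + 32 + 4 + 2 + 1, so 131^103 ≡ 93·25·16·4·131 ≡ 54 (mod 133)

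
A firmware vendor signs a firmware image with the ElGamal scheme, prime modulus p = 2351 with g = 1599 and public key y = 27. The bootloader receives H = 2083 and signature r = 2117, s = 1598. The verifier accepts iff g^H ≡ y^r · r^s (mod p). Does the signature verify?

does not verify

Left side g^H mod p:
Squares mod 2351: 1599^1≡1599, 1599^2≡1264, 1599^4≡1367, 1599^8≡1995, 1599^16≡2133, 1599^32≡504, 1599^64≡108, 1599^128≡2260, 1599^256≡1228, 1599^512≡993, 1599^1024≡980, 1599^2048≡1192
2083 = 2048 + 32 + 2 + 1, so 1599^2083 ≡ 1192·504·1264·1599 ≡ 127 (mod 2351)
Right side y^r · r^s mod p:
Squares mod 2351: 27^1≡27, 27^2≡729, 27^4≡115, 27^8≡1470, 27^16≡331, 27^32≡1415, 27^64≡1524, 27^128≡2139, 27^256≡275, 27^512≡393, 27^1024≡1634, 27^2048≡1571
2117 = 2048 + 64 + 4 + 1, so 27^2117 ≡ 1571·1524·115·27 ≡ 360 (mod 2351)
Squares mod 2351: 2117^1≡2117, 2117^2≡683, 2117^4≡991, 2117^8≡1714, 2117^16≡1397, 2117^32≡279, 2117^64≡258, 2117^128≡736, 2117^256≡966, 2117^512≡2160, 2117^1024≡1216
1598 = 1024 + 512 + 32 + 16 + 8 + 4 + 2, so 2117^1598 ≡ 1216·2160·279·1397·1714·991·683 ≡ 1539 (mod 2351)
360·1539 = 554040 ≡ 1555 (mod 2351)
127 ≠ 1555, so verification fails.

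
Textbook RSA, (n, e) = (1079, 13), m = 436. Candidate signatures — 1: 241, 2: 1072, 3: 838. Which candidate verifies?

Candidate 1: Squares mod 1079: 241^1≡241, 241^2≡894, 241^4≡776, 241^8≡94; 13 = 8 + 4 + 1, so 241^13 ≡ 94·776·241 ≡ 436 (mod 1079)
  → matches m = 436
Candidate 2: Squares mod 1079: 1072^1≡1072, 1072^2≡49, 1072^4≡243, 1072^8≡783; 13 = 8 + 4 + 1, so 1072^13 ≡ 783·243·1072 ≡ 682 (mod 1079)
Candidate 3: Squares mod 1079: 838^1≡838, 838^2≡894, 838^4≡776, 838^8≡94; 13 = 8 + 4 + 1, so 838^13 ≡ 94·776·838 ≡ 643 (mod 1079)

1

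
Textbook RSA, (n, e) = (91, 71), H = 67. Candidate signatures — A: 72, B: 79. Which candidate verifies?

Candidate A: 72^2 = 5184 ≡ 88; 72^4 ≡ 88^2 = 7744 ≡ 9; 72^8 ≡ 9^2 = 81; 72^16 ≡ 81^2 = 6561 ≡ 9; 72^32 ≡ 9^2 = 81; 72^64 ≡ 81^2 = 6561 ≡ 9; 71 = 64 + 4 + 2 + 1, so 72^71 ≡ 9·9·88·72 ≡ 67 (mod 91)
  → matches H = 67
Candidate B: 79^2 = 6241 ≡ 53; 79^4 ≡ 53^2 = 2809 ≡ 79; 79^8 ≡ 79^2 = 6241 ≡ 53; 79^16 ≡ 53^2 = 2809 ≡ 79; 79^32 ≡ 79^2 = 6241 ≡ 53; 79^64 ≡ 53^2 = 2809 ≡ 79; 71 = 64 + 4 + 2 + 1, so 79^71 ≡ 79·79·53·79 ≡ 53 (mod 91)

A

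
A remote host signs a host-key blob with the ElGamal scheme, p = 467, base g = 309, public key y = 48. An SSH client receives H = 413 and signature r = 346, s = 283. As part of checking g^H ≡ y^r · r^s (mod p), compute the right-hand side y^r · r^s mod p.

194

48^2 = 2304 ≡ 436
48^4 ≡ 436^2 = 190096 ≡ 27
48^8 ≡ 27^2 = 729 ≡ 262
48^16 ≡ 262^2 = 68644 ≡ 462
48^32 ≡ 462^2 = 213444 ≡ 25
48^64 ≡ 25^2 = 625 ≡ 158
48^128 ≡ 158^2 = 24964 ≡ 213
48^256 ≡ 213^2 = 45369 ≡ 70
346 = 256 + 64 + 16 + 8 + 2, so 48^346 ≡ 70·158·462·262·436 ≡ 10 (mod 467)
346^2 = 119716 ≡ 164
346^4 ≡ 164^2 = 26896 ≡ 277
346^8 ≡ 277^2 = 76729 ≡ 141
346^16 ≡ 141^2 = 19881 ≡ 267
346^32 ≡ 267^2 = 71289 ≡ 305
346^64 ≡ 305^2 = 93025 ≡ 92
346^128 ≡ 92^2 = 8464 ≡ 58
346^256 ≡ 58^2 = 3364 ≡ 95
283 = 256 + 16 + 8 + 2 + 1, so 346^283 ≡ 95·267·141·164·346 ≡ 393 (mod 467)
y^r · r^s ≡ 10·393 = 3930 ≡ 194 (mod 467)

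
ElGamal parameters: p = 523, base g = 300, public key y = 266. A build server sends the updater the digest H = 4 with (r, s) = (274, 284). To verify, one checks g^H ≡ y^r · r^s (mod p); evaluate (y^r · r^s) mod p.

Squares mod 523: 266^1≡266, 266^2≡151, 266^4≡312, 266^8≡66, 266^16≡172, 266^32≡296, 266^64≡275, 266^128≡313, 266^256≡168
274 = 256 + 16 + 2, so 266^274 ≡ 168·172·151 ≡ 430 (mod 523)
Squares mod 523: 274^1≡274, 274^2≡287, 274^4≡258, 274^8≡143, 274^16≡52, 274^32≡89, 274^64≡76, 274^128≡23, 274^256≡6
284 = 256 + 16 + 8 + 4, so 274^284 ≡ 6·52·143·258 ≡ 221 (mod 523)
y^r · r^s ≡ 430·221 = 95030 ≡ 367 (mod 523)

367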